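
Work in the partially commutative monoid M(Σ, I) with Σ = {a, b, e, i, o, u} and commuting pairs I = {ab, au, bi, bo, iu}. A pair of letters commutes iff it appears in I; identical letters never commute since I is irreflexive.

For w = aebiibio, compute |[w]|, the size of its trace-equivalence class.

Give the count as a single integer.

0(a) covers ∅
1(e) covers 0:a
2(b) covers 1:e
3(i) covers 1:e
4(i) covers 3:i
5(b) covers 2:b
6(i) covers 4:i
7(o) covers 6:i
floor of heap: 0:a
completions by unplaced set U, small U first (add the entries for U minus each lowest piece of U):
  |U|=1: {5}:1  {7}:1
  |U|=2: {2,5}:1  {5,7}:2  {6,7}:1
  |U|=3: {2,5,7}:3  {4,6,7}:1  {5,6,7}:3
  |U|=4: {2,5,6,7}:6  {3,4,6,7}:1  {4,5,6,7}:4
  |U|=5: {2,4,5,6,7}:10  {3,4,5,6,7}:5
  |U|=6: {2,3,4,5,6,7}:15
  start at 0(a): 15

15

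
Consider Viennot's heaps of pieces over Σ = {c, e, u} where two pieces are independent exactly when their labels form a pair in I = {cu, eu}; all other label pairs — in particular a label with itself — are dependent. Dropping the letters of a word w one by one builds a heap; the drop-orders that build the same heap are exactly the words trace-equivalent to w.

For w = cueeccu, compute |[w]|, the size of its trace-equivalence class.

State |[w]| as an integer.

21

drop 0:c onto floor
drop 1:u onto floor
drop 2:e onto {0:c}
drop 3:e onto {2:e}
drop 4:c onto {3:e}
drop 5:c onto {4:c}
drop 6:u onto {1:u}
ground layer = {0:c, 1:u}
drop-orders for the pieces not yet dropped (sum over which currently-grounded one goes next):
  1 to go: {5} 1  {6} 1
  2 to go: {1,6} 1  {4,5} 1  {5,6} 2
  3 to go: {1,5,6} 3  {3,4,5} 1  {4,5,6} 3
  4 to go: {1,4,5,6} 6  {2,3,4,5} 1  {3,4,5,6} 4
  5 to go: {0,2,3,4,5} 1  {1,3,4,5,6} 10  {2,3,4,5,6} 5
  if 0:c drops first: 15 orders
  if 1:u drops first: 6 orders
heap linearizations: 21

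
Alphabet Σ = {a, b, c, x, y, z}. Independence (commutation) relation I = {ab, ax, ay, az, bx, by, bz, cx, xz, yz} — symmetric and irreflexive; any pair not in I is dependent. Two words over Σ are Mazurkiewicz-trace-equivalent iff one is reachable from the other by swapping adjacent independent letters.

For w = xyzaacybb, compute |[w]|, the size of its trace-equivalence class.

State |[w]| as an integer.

piece 0:x — minimal
piece 1:y rests on {0:x}
piece 2:z — minimal
piece 3:a — minimal
piece 4:a rests on {3:a}
piece 5:c rests on {1:y, 2:z, 4:a}
piece 6:y rests on {5:c}
piece 7:b rests on {5:c}
piece 8:b rests on {7:b}
minimal pieces: {0:x, 2:z, 3:a}
ways to finish when only these pieces remain (= sum over removing one remaining piece with nothing left below it):
  1 left: {6}→1  {8}→1
  2 left: {6,8}→2  {7,8}→1
  3 left: {6,7,8}→3
  4 left: {5,6,7,8}→3
  5 left: {1,5,6,7,8}→3  {2,5,6,7,8}→3  {4,5,6,7,8}→3
  6 left: {0,1,5,6,7,8}→3  {1,2,5,6,7,8}→6  {1,4,5,6,7,8}→6  {2,4,5,6,7,8}→6  {3,4,5,6,7,8}→3
  7 left: {0,1,2,5,6,7,8}→9  {0,1,4,5,6,7,8}→9  {1,2,4,5,6,7,8}→18  {1,3,4,5,6,7,8}→9  {2,3,4,5,6,7,8}→9
  placing 0:x first → 36 extensions
  placing 2:z first → 18 extensions
  placing 3:a first → 36 extensions
total linear extensions = 90

90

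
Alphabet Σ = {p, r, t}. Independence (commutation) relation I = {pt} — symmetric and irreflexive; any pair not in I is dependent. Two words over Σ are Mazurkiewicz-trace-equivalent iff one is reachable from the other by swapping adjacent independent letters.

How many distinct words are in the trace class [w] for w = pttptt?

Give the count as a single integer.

0(p) covers ∅
1(t) covers ∅
2(t) covers 1:t
3(p) covers 0:p
4(t) covers 2:t
5(t) covers 4:t
floor of heap: 0:p, 1:t
completions by unplaced set U, small U first (add the entries for U minus each lowest piece of U):
  |U|=1: {3}:1  {5}:1
  |U|=2: {0,3}:1  {3,5}:2  {4,5}:1
  |U|=3: {0,3,5}:3  {2,4,5}:1  {3,4,5}:3
  |U|=4: {0,3,4,5}:6  {1,2,4,5}:1  {2,3,4,5}:4
  start at 0(p): 5
  start at 1(t): 10
sum over floor = 15

15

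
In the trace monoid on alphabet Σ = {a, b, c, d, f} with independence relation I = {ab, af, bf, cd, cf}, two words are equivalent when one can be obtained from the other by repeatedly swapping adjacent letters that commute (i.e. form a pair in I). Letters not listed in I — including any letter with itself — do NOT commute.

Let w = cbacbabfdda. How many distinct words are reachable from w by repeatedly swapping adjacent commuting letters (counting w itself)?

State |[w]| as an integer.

0(c) covers ∅
1(b) covers 0:c
2(a) covers 0:c
3(c) covers 1:b, 2:a
4(b) covers 3:c
5(a) covers 3:c
6(b) covers 4:b
7(f) covers ∅
8(d) covers 5:a, 6:b, 7:f
9(d) covers 8:d
10(a) covers 9:d
floor of heap: 0:c, 7:f
completions by unplaced set U, small U first (add the entries for U minus each lowest piece of U):
  |U|=1: {10}:1
  |U|=2: {9,10}:1
  |U|=3: {8,9,10}:1
  |U|=4: {5,8,9,10}:1  {6,8,9,10}:1  {7,8,9,10}:1
  |U|=5: {4,6,8,9,10}:1  {5,6,8,9,10}:2  {5,7,8,9,10}:2  {6,7,8,9,10}:2
  |U|=6: {4,5,6,8,9,10}:3  {4,6,7,8,9,10}:3  {5,6,7,8,9,10}:6
  |U|=7: {3,4,5,6,8,9,10}:3  {4,5,6,7,8,9,10}:12
  |U|=8: {1,3,4,5,6,8,9,10}:3  {2,3,4,5,6,8,9,10}:3  {3,4,5,6,7,8,9,10}:15
  |U|=9: {1,2,3,4,5,6,8,9,10}:6  {1,3,4,5,6,7,8,9,10}:18  {2,3,4,5,6,7,8,9,10}:18
  start at 0(c): 42
  start at 7(f): 6
sum over floor = 48

48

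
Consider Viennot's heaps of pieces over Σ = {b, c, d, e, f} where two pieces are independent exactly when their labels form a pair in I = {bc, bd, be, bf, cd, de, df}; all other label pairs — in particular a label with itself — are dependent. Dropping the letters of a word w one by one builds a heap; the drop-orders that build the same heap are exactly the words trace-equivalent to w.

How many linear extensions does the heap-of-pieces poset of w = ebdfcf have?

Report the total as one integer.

0(e) covers ∅
1(b) covers ∅
2(d) covers ∅
3(f) covers 0:e
4(c) covers 3:f
5(f) covers 4:c
floor of heap: 0:e, 1:b, 2:d
completions by unplaced set U, small U first (add the entries for U minus each lowest piece of U):
  |U|=1: {1}:1  {2}:1  {5}:1
  |U|=2: {1,2}:2  {1,5}:2  {2,5}:2  {4,5}:1
  |U|=3: {1,2,5}:6  {1,4,5}:3  {2,4,5}:3  {3,4,5}:1
  |U|=4: {0,3,4,5}:1  {1,2,4,5}:12  {1,3,4,5}:4  {2,3,4,5}:4
  start at 0(e): 20
  start at 1(b): 5
  start at 2(d): 5
sum over floor = 30

30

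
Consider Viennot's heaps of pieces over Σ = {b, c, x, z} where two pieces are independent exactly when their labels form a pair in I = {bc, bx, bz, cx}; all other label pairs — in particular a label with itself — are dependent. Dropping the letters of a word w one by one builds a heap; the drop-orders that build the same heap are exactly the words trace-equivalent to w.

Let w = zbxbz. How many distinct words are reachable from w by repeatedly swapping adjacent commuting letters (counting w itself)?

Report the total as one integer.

#0=z has no predecessor
#1=b has no predecessor
#2=x depends on [0:z]
#3=b depends on [1:b]
#4=z depends on [2:x]
sources: [0:z, 1:b]
N(rest) = Σ N(rest − s) over sources s of rest; N(one piece) = 1:
  size 1 → [3]=1  [4]=1
  size 2 → [1,3]=1  [2,4]=1  [3,4]=2
  size 3 → [0,2,4]=1  [1,3,4]=3  [2,3,4]=3
  first=0(z) contributes 6
  first=1(b) contributes 4
|[w]| = 10

10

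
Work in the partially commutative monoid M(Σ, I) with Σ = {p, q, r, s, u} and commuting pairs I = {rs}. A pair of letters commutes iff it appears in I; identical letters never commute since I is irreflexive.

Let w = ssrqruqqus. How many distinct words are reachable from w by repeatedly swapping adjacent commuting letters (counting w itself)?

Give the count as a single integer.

3

drop 0:s onto floor
drop 1:s onto {0:s}
drop 2:r onto floor
drop 3:q onto {1:s, 2:r}
drop 4:r onto {3:q}
drop 5:u onto {4:r}
drop 6:q onto {5:u}
drop 7:q onto {6:q}
drop 8:u onto {7:q}
drop 9:s onto {8:u}
ground layer = {0:s, 2:r}
drop-orders for the pieces not yet dropped (sum over which currently-grounded one goes next):
  1 to go: {9} 1
  2 to go: {8,9} 1
  3 to go: {7,8,9} 1
  4 to go: {6,7,8,9} 1
  5 to go: {5,6,7,8,9} 1
  6 to go: {4,5,6,7,8,9} 1
  7 to go: {3,4,5,6,7,8,9} 1
  8 to go: {1,3,4,5,6,7,8,9} 1  {2,3,4,5,6,7,8,9} 1
  if 0:s drops first: 2 orders
  if 2:r drops first: 1 orders
heap linearizations: 3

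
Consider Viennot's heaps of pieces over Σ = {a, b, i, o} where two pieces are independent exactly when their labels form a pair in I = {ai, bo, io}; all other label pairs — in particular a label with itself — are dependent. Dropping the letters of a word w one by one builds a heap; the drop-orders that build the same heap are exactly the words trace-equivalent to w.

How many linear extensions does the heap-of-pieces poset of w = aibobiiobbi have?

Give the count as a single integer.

81

piece 0:a — minimal
piece 1:i — minimal
piece 2:b rests on {0:a, 1:i}
piece 3:o rests on {0:a}
piece 4:b rests on {2:b}
piece 5:i rests on {4:b}
piece 6:i rests on {5:i}
piece 7:o rests on {3:o}
piece 8:b rests on {6:i}
piece 9:b rests on {8:b}
piece 10:i rests on {9:b}
minimal pieces: {0:a, 1:i}
ways to finish when only these pieces remain (= sum over removing one remaining piece with nothing left below it):
  1 left: {7}→1  {10}→1
  2 left: {3,7}→1  {7,10}→2  {9,10}→1
  3 left: {3,7,10}→3  {7,9,10}→3  {8,9,10}→1
  4 left: {3,7,9,10}→6  {6,8,9,10}→1  {7,8,9,10}→4
  5 left: {3,7,8,9,10}→10  {5,6,8,9,10}→1  {6,7,8,9,10}→5
  6 left: {3,6,7,8,9,10}→15  {4,5,6,8,9,10}→1  {5,6,7,8,9,10}→6
  7 left: {2,4,5,6,8,9,10}→1  {3,5,6,7,8,9,10}→21  {4,5,6,7,8,9,10}→7
  8 left: {1,2,4,5,6,8,9,10}→1  {2,4,5,6,7,8,9,10}→8  {3,4,5,6,7,8,9,10}→28
  9 left: {1,2,4,5,6,7,8,9,10}→9  {2,3,4,5,6,7,8,9,10}→36
  placing 0:a first → 45 extensions
  placing 1:i first → 36 extensions
total linear extensions = 81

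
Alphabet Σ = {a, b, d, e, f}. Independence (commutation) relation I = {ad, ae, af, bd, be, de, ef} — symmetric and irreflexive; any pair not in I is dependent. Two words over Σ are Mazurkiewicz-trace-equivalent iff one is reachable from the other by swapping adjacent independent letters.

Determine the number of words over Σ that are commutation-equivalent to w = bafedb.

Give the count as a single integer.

30

drop 0:b onto floor
drop 1:a onto {0:b}
drop 2:f onto {0:b}
drop 3:e onto floor
drop 4:d onto {2:f}
drop 5:b onto {1:a, 2:f}
ground layer = {0:b, 3:e}
drop-orders for the pieces not yet dropped (sum over which currently-grounded one goes next):
  1 to go: {3} 1  {4} 1  {5} 1
  2 to go: {1,5} 1  {3,4} 2  {3,5} 2  {4,5} 2
  3 to go: {1,3,5} 3  {1,4,5} 3  {2,4,5} 2  {3,4,5} 6
  4 to go: {1,2,4,5} 5  {1,3,4,5} 12  {2,3,4,5} 8
  if 0:b drops first: 25 orders
  if 3:e drops first: 5 orders
heap linearizations: 30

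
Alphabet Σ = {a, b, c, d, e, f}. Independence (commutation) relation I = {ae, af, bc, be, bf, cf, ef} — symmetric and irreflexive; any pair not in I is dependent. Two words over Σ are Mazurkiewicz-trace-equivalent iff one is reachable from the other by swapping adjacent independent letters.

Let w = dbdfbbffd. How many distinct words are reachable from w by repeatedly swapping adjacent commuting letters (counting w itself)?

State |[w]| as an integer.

#0=d has no predecessor
#1=b depends on [0:d]
#2=d depends on [1:b]
#3=f depends on [2:d]
#4=b depends on [2:d]
#5=b depends on [4:b]
#6=f depends on [3:f]
#7=f depends on [6:f]
#8=d depends on [5:b, 7:f]
sources: [0:d]
N(rest) = Σ N(rest − s) over sources s of rest; N(one piece) = 1:
  size 1 → [8]=1
  size 2 → [5,8]=1  [7,8]=1
  size 3 → [4,5,8]=1  [5,7,8]=2  [6,7,8]=1
  size 4 → [3,6,7,8]=1  [4,5,7,8]=3  [5,6,7,8]=3
  size 5 → [3,5,6,7,8]=4  [4,5,6,7,8]=6
  size 6 → [3,4,5,6,7,8]=10
  size 7 → [2,3,4,5,6,7,8]=10
  first=0(d) contributes 10

10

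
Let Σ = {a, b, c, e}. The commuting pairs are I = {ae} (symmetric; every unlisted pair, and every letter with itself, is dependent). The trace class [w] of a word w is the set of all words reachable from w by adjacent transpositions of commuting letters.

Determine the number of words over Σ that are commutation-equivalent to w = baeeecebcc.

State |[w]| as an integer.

4

drop 0:b onto floor
drop 1:a onto {0:b}
drop 2:e onto {0:b}
drop 3:e onto {2:e}
drop 4:e onto {3:e}
drop 5:c onto {1:a, 4:e}
drop 6:e onto {5:c}
drop 7:b onto {6:e}
drop 8:c onto {7:b}
drop 9:c onto {8:c}
ground layer = {0:b}
drop-orders for the pieces not yet dropped (sum over which currently-grounded one goes next):
  1 to go: {9} 1
  2 to go: {8,9} 1
  3 to go: {7,8,9} 1
  4 to go: {6,7,8,9} 1
  5 to go: {5,6,7,8,9} 1
  6 to go: {1,5,6,7,8,9} 1  {4,5,6,7,8,9} 1
  7 to go: {1,4,5,6,7,8,9} 2  {3,4,5,6,7,8,9} 1
  8 to go: {1,3,4,5,6,7,8,9} 3  {2,3,4,5,6,7,8,9} 1
  if 0:b drops first: 4 orders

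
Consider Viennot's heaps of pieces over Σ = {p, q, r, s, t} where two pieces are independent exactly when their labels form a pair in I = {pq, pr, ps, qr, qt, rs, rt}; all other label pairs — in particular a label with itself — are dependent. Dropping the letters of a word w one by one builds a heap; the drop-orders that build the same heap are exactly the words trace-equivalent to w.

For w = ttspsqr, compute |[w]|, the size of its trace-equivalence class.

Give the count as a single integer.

piece 0:t — minimal
piece 1:t rests on {0:t}
piece 2:s rests on {1:t}
piece 3:p rests on {1:t}
piece 4:s rests on {2:s}
piece 5:q rests on {4:s}
piece 6:r — minimal
minimal pieces: {0:t, 6:r}
ways to finish when only these pieces remain (= sum over removing one remaining piece with nothing left below it):
  1 left: {3}→1  {5}→1  {6}→1
  2 left: {3,5}→2  {3,6}→2  {4,5}→1  {5,6}→2
  3 left: {2,4,5}→1  {3,4,5}→3  {3,5,6}→6  {4,5,6}→3
  4 left: {2,3,4,5}→4  {2,4,5,6}→4  {3,4,5,6}→12
  5 left: {1,2,3,4,5}→4  {2,3,4,5,6}→20
  placing 0:t first → 24 extensions
  placing 6:r first → 4 extensions
total linear extensions = 28

28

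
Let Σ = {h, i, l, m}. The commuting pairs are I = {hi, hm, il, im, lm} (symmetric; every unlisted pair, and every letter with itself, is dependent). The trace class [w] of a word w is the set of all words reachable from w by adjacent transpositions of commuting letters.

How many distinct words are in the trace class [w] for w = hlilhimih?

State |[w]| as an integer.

504

#0=h has no predecessor
#1=l depends on [0:h]
#2=i has no predecessor
#3=l depends on [1:l]
#4=h depends on [3:l]
#5=i depends on [2:i]
#6=m has no predecessor
#7=i depends on [5:i]
#8=h depends on [4:h]
sources: [0:h, 2:i, 6:m]
N(rest) = Σ N(rest − s) over sources s of rest; N(one piece) = 1:
  size 1 → [6]=1  [7]=1  [8]=1
  size 2 → [4,8]=1  [5,7]=1  [6,7]=2  [6,8]=2  [7,8]=2
  size 3 → [2,5,7]=1  [3,4,8]=1  [4,6,8]=3  [4,7,8]=3  [5,6,7]=3  [5,7,8]=3  [6,7,8]=6
  size 4 → [1,3,4,8]=1  [2,5,6,7]=4  [2,5,7,8]=4  [3,4,6,8]=4  [3,4,7,8]=4  [4,5,7,8]=6  [4,6,7,8]=12  [5,6,7,8]=12
  size 5 → [0,1,3,4,8]=1  [1,3,4,6,8]=5  [1,3,4,7,8]=5  [2,4,5,7,8]=10  [2,5,6,7,8]=20  [3,4,5,7,8]=10  [3,4,6,7,8]=20  [4,5,6,7,8]=30
  size 6 → [0,1,3,4,6,8]=6  [0,1,3,4,7,8]=6  [1,3,4,5,7,8]=15  [1,3,4,6,7,8]=30  [2,3,4,5,7,8]=20  [2,4,5,6,7,8]=60  [3,4,5,6,7,8]=60
  size 7 → [0,1,3,4,5,7,8]=21  [0,1,3,4,6,7,8]=42  [1,2,3,4,5,7,8]=35  [1,3,4,5,6,7,8]=105  [2,3,4,5,6,7,8]=140
  first=0(h) contributes 280
  first=2(i) contributes 168
  first=6(m) contributes 56
|[w]| = 504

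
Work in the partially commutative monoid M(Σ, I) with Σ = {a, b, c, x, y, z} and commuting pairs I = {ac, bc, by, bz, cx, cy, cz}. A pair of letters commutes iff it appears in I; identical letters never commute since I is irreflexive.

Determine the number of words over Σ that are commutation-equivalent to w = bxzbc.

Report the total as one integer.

10

#0=b has no predecessor
#1=x depends on [0:b]
#2=z depends on [1:x]
#3=b depends on [1:x]
#4=c has no predecessor
sources: [0:b, 4:c]
N(rest) = Σ N(rest − s) over sources s of rest; N(one piece) = 1:
  size 1 → [2]=1  [3]=1  [4]=1
  size 2 → [2,3]=2  [2,4]=2  [3,4]=2
  size 3 → [1,2,3]=2  [2,3,4]=6
  first=0(b) contributes 8
  first=4(c) contributes 2
|[w]| = 10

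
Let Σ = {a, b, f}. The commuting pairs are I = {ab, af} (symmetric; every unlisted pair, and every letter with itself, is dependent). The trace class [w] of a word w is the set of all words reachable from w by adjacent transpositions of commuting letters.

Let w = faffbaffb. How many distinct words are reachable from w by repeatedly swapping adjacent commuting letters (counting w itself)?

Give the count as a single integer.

#0=f has no predecessor
#1=a has no predecessor
#2=f depends on [0:f]
#3=f depends on [2:f]
#4=b depends on [3:f]
#5=a depends on [1:a]
#6=f depends on [4:b]
#7=f depends on [6:f]
#8=b depends on [7:f]
sources: [0:f, 1:a]
N(rest) = Σ N(rest − s) over sources s of rest; N(one piece) = 1:
  size 1 → [5]=1  [8]=1
  size 2 → [1,5]=1  [5,8]=2  [7,8]=1
  size 3 → [1,5,8]=3  [5,7,8]=3  [6,7,8]=1
  size 4 → [1,5,7,8]=6  [4,6,7,8]=1  [5,6,7,8]=4
  size 5 → [1,5,6,7,8]=10  [3,4,6,7,8]=1  [4,5,6,7,8]=5
  size 6 → [1,4,5,6,7,8]=15  [2,3,4,6,7,8]=1  [3,4,5,6,7,8]=6
  size 7 → [0,2,3,4,6,7,8]=1  [1,3,4,5,6,7,8]=21  [2,3,4,5,6,7,8]=7
  first=0(f) contributes 28
  first=1(a) contributes 8
|[w]| = 36

36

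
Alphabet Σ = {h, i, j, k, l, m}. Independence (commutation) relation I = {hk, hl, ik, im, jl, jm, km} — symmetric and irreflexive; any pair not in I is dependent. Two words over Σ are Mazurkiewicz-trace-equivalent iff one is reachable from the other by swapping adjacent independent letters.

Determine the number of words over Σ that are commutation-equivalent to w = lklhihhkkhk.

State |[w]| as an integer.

drop 0:l onto floor
drop 1:k onto {0:l}
drop 2:l onto {1:k}
drop 3:h onto floor
drop 4:i onto {2:l, 3:h}
drop 5:h onto {4:i}
drop 6:h onto {5:h}
drop 7:k onto {2:l}
drop 8:k onto {7:k}
drop 9:h onto {6:h}
drop 10:k onto {8:k}
ground layer = {0:l, 3:h}
drop-orders for the pieces not yet dropped (sum over which currently-grounded one goes next):
  1 to go: {9} 1  {10} 1
  2 to go: {6,9} 1  {8,10} 1  {9,10} 2
  3 to go: {5,6,9} 1  {6,9,10} 3  {7,8,10} 1  {8,9,10} 3
  4 to go: {4,5,6,9} 1  {5,6,9,10} 4  {6,8,9,10} 6  {7,8,9,10} 4
  5 to go: {3,4,5,6,9} 1  {4,5,6,9,10} 5  {5,6,8,9,10} 10  {6,7,8,9,10} 10
  6 to go: {3,4,5,6,9,10} 6  {4,5,6,8,9,10} 15  {5,6,7,8,9,10} 20
  7 to go: {3,4,5,6,8,9,10} 21  {4,5,6,7,8,9,10} 35
  8 to go: {2,4,5,6,7,8,9,10} 35  {3,4,5,6,7,8,9,10} 56
  9 to go: {1,2,4,5,6,7,8,9,10} 35  {2,3,4,5,6,7,8,9,10} 91
  if 0:l drops first: 126 orders
  if 3:h drops first: 35 orders
heap linearizations: 161

161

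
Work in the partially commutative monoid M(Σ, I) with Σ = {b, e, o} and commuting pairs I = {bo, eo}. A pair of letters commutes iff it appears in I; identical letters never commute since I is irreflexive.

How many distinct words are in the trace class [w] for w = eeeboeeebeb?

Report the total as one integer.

11

piece 0:e — minimal
piece 1:e rests on {0:e}
piece 2:e rests on {1:e}
piece 3:b rests on {2:e}
piece 4:o — minimal
piece 5:e rests on {3:b}
piece 6:e rests on {5:e}
piece 7:e rests on {6:e}
piece 8:b rests on {7:e}
piece 9:e rests on {8:b}
piece 10:b rests on {9:e}
minimal pieces: {0:e, 4:o}
ways to finish when only these pieces remain (= sum over removing one remaining piece with nothing left below it):
  1 left: {4}→1  {10}→1
  2 left: {4,10}→2  {9,10}→1
  3 left: {4,9,10}→3  {8,9,10}→1
  4 left: {4,8,9,10}→4  {7,8,9,10}→1
  5 left: {4,7,8,9,10}→5  {6,7,8,9,10}→1
  6 left: {4,6,7,8,9,10}→6  {5,6,7,8,9,10}→1
  7 left: {3,5,6,7,8,9,10}→1  {4,5,6,7,8,9,10}→7
  8 left: {2,3,5,6,7,8,9,10}→1  {3,4,5,6,7,8,9,10}→8
  9 left: {1,2,3,5,6,7,8,9,10}→1  {2,3,4,5,6,7,8,9,10}→9
  placing 0:e first → 10 extensions
  placing 4:o first → 1 extensions
total linear extensions = 11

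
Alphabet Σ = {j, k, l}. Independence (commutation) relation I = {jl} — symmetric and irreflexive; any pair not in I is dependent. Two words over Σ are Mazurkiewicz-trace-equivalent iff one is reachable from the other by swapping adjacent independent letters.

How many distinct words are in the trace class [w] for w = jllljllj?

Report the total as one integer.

0(j) covers ∅
1(l) covers ∅
2(l) covers 1:l
3(l) covers 2:l
4(j) covers 0:j
5(l) covers 3:l
6(l) covers 5:l
7(j) covers 4:j
floor of heap: 0:j, 1:l
completions by unplaced set U, small U first (add the entries for U minus each lowest piece of U):
  |U|=1: {6}:1  {7}:1
  |U|=2: {4,7}:1  {5,6}:1  {6,7}:2
  |U|=3: {0,4,7}:1  {3,5,6}:1  {4,6,7}:3  {5,6,7}:3
  |U|=4: {0,4,6,7}:4  {2,3,5,6}:1  {3,5,6,7}:4  {4,5,6,7}:6
  |U|=5: {0,4,5,6,7}:10  {1,2,3,5,6}:1  {2,3,5,6,7}:5  {3,4,5,6,7}:10
  |U|=6: {0,3,4,5,6,7}:20  {1,2,3,5,6,7}:6  {2,3,4,5,6,7}:15
  start at 0(j): 21
  start at 1(l): 35
sum over floor = 56

56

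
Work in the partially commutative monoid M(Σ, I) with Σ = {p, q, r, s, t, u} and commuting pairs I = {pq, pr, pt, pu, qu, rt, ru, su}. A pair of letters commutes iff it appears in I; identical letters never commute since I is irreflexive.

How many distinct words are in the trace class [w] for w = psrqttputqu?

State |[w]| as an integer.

0(p) covers ∅
1(s) covers 0:p
2(r) covers 1:s
3(q) covers 2:r
4(t) covers 3:q
5(t) covers 4:t
6(p) covers 1:s
7(u) covers 5:t
8(t) covers 7:u
9(q) covers 8:t
10(u) covers 8:t
floor of heap: 0:p
completions by unplaced set U, small U first (add the entries for U minus each lowest piece of U):
  |U|=1: {6}:1  {9}:1  {10}:1
  |U|=2: {6,9}:2  {6,10}:2  {9,10}:2
  |U|=3: {6,9,10}:6  {8,9,10}:2
  |U|=4: {6,8,9,10}:8  {7,8,9,10}:2
  |U|=5: {5,7,8,9,10}:2  {6,7,8,9,10}:10
  |U|=6: {4,5,7,8,9,10}:2  {5,6,7,8,9,10}:12
  |U|=7: {3,4,5,7,8,9,10}:2  {4,5,6,7,8,9,10}:14
  |U|=8: {2,3,4,5,7,8,9,10}:2  {3,4,5,6,7,8,9,10}:16
  |U|=9: {2,3,4,5,6,7,8,9,10}:18
  start at 0(p): 18

18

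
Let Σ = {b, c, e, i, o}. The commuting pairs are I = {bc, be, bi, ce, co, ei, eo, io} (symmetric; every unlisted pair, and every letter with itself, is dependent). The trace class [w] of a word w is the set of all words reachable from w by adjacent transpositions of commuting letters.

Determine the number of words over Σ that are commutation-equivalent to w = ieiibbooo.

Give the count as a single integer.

504

piece 0:i — minimal
piece 1:e — minimal
piece 2:i rests on {0:i}
piece 3:i rests on {2:i}
piece 4:b — minimal
piece 5:b rests on {4:b}
piece 6:o rests on {5:b}
piece 7:o rests on {6:o}
piece 8:o rests on {7:o}
minimal pieces: {0:i, 1:e, 4:b}
ways to finish when only these pieces remain (= sum over removing one remaining piece with nothing left below it):
  1 left: {1}→1  {3}→1  {8}→1
  2 left: {1,3}→2  {1,8}→2  {2,3}→1  {3,8}→2  {7,8}→1
  3 left: {0,2,3}→1  {1,2,3}→3  {1,3,8}→6  {1,7,8}→3  {2,3,8}→3  {3,7,8}→3  {6,7,8}→1
  4 left: {0,1,2,3}→4  {0,2,3,8}→4  {1,2,3,8}→12  {1,3,7,8}→12  {1,6,7,8}→4  {2,3,7,8}→6  {3,6,7,8}→4  {5,6,7,8}→1
  5 left: {0,1,2,3,8}→20  {0,2,3,7,8}→10  {1,2,3,7,8}→30  {1,3,6,7,8}→20  {1,5,6,7,8}→5  {2,3,6,7,8}→10  {3,5,6,7,8}→5  {4,5,6,7,8}→1
  6 left: {0,1,2,3,7,8}→60  {0,2,3,6,7,8}→20  {1,2,3,6,7,8}→60  {1,3,5,6,7,8}→30  {1,4,5,6,7,8}→6  {2,3,5,6,7,8}→15  {3,4,5,6,7,8}→6
  7 left: {0,1,2,3,6,7,8}→140  {0,2,3,5,6,7,8}→35  {1,2,3,5,6,7,8}→105  {1,3,4,5,6,7,8}→42  {2,3,4,5,6,7,8}→21
  placing 0:i first → 168 extensions
  placing 1:e first → 56 extensions
  placing 4:b first → 280 extensions
total linear extensions = 504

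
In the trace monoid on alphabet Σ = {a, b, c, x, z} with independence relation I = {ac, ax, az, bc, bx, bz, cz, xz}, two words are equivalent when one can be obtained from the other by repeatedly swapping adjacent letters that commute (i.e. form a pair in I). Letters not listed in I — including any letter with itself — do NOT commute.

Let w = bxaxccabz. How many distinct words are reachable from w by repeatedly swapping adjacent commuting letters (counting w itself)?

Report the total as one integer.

630

piece 0:b — minimal
piece 1:x — minimal
piece 2:a rests on {0:b}
piece 3:x rests on {1:x}
piece 4:c rests on {3:x}
piece 5:c rests on {4:c}
piece 6:a rests on {2:a}
piece 7:b rests on {6:a}
piece 8:z — minimal
minimal pieces: {0:b, 1:x, 8:z}
ways to finish when only these pieces remain (= sum over removing one remaining piece with nothing left below it):
  1 left: {5}→1  {7}→1  {8}→1
  2 left: {4,5}→1  {5,7}→2  {5,8}→2  {6,7}→1  {7,8}→2
  3 left: {2,6,7}→1  {3,4,5}→1  {4,5,7}→3  {4,5,8}→3  {5,6,7}→3  {5,7,8}→6  {6,7,8}→3
  4 left: {0,2,6,7}→1  {1,3,4,5}→1  {2,5,6,7}→4  {2,6,7,8}→4  {3,4,5,7}→4  {3,4,5,8}→4  {4,5,6,7}→6  {4,5,7,8}→12  {5,6,7,8}→12
  5 left: {0,2,5,6,7}→5  {0,2,6,7,8}→5  {1,3,4,5,7}→5  {1,3,4,5,8}→5  {2,4,5,6,7}→10  {2,5,6,7,8}→20  {3,4,5,6,7}→10  {3,4,5,7,8}→20  {4,5,6,7,8}→30
  6 left: {0,2,4,5,6,7}→15  {0,2,5,6,7,8}→30  {1,3,4,5,6,7}→15  {1,3,4,5,7,8}→30  {2,3,4,5,6,7}→20  {2,4,5,6,7,8}→60  {3,4,5,6,7,8}→60
  7 left: {0,2,3,4,5,6,7}→35  {0,2,4,5,6,7,8}→105  {1,2,3,4,5,6,7}→35  {1,3,4,5,6,7,8}→105  {2,3,4,5,6,7,8}→140
  placing 0:b first → 280 extensions
  placing 1:x first → 280 extensions
  placing 8:z first → 70 extensions
total linear extensions = 630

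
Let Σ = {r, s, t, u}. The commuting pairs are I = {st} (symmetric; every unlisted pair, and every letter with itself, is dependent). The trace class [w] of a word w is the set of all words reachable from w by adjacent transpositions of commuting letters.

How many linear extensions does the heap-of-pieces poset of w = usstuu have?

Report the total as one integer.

3

#0=u has no predecessor
#1=s depends on [0:u]
#2=s depends on [1:s]
#3=t depends on [0:u]
#4=u depends on [2:s, 3:t]
#5=u depends on [4:u]
sources: [0:u]
N(rest) = Σ N(rest − s) over sources s of rest; N(one piece) = 1:
  size 1 → [5]=1
  size 2 → [4,5]=1
  size 3 → [2,4,5]=1  [3,4,5]=1
  size 4 → [1,2,4,5]=1  [2,3,4,5]=2
  first=0(u) contributes 3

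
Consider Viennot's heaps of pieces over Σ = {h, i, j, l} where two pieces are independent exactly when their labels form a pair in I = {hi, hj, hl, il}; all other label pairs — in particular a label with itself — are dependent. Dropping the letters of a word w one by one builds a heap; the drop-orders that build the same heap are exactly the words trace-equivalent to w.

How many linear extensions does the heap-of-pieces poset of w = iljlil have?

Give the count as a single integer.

6

#0=i has no predecessor
#1=l has no predecessor
#2=j depends on [0:i, 1:l]
#3=l depends on [2:j]
#4=i depends on [2:j]
#5=l depends on [3:l]
sources: [0:i, 1:l]
N(rest) = Σ N(rest − s) over sources s of rest; N(one piece) = 1:
  size 1 → [4]=1  [5]=1
  size 2 → [3,5]=1  [4,5]=2
  size 3 → [3,4,5]=3
  size 4 → [2,3,4,5]=3
  first=0(i) contributes 3
  first=1(l) contributes 3
|[w]| = 6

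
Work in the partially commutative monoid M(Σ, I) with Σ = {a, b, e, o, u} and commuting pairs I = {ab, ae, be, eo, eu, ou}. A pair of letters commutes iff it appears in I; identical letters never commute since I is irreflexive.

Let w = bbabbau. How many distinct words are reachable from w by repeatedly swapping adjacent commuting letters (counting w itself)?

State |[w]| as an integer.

15

drop 0:b onto floor
drop 1:b onto {0:b}
drop 2:a onto floor
drop 3:b onto {1:b}
drop 4:b onto {3:b}
drop 5:a onto {2:a}
drop 6:u onto {4:b, 5:a}
ground layer = {0:b, 2:a}
drop-orders for the pieces not yet dropped (sum over which currently-grounded one goes next):
  1 to go: {6} 1
  2 to go: {4,6} 1  {5,6} 1
  3 to go: {2,5,6} 1  {3,4,6} 1  {4,5,6} 2
  4 to go: {1,3,4,6} 1  {2,4,5,6} 3  {3,4,5,6} 3
  5 to go: {0,1,3,4,6} 1  {1,3,4,5,6} 4  {2,3,4,5,6} 6
  if 0:b drops first: 10 orders
  if 2:a drops first: 5 orders
heap linearizations: 15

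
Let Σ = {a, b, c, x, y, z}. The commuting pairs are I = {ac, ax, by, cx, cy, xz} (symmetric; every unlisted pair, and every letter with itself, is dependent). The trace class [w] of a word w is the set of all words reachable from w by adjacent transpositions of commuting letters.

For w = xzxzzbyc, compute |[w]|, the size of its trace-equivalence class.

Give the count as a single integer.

30

0(x) covers ∅
1(z) covers ∅
2(x) covers 0:x
3(z) covers 1:z
4(z) covers 3:z
5(b) covers 2:x, 4:z
6(y) covers 2:x, 4:z
7(c) covers 5:b
floor of heap: 0:x, 1:z
completions by unplaced set U, small U first (add the entries for U minus each lowest piece of U):
  |U|=1: {6}:1  {7}:1
  |U|=2: {5,7}:1  {6,7}:2
  |U|=3: {5,6,7}:3
  |U|=4: {2,5,6,7}:3  {4,5,6,7}:3
  |U|=5: {0,2,5,6,7}:3  {2,4,5,6,7}:6  {3,4,5,6,7}:3
  |U|=6: {0,2,4,5,6,7}:9  {1,3,4,5,6,7}:3  {2,3,4,5,6,7}:9
  start at 0(x): 12
  start at 1(z): 18
sum over floor = 30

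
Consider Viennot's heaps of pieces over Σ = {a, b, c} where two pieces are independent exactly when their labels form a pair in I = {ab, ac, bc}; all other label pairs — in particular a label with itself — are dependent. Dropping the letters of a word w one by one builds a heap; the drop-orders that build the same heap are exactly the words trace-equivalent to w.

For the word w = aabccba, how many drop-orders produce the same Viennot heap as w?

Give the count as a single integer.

drop 0:a onto floor
drop 1:a onto {0:a}
drop 2:b onto floor
drop 3:c onto floor
drop 4:c onto {3:c}
drop 5:b onto {2:b}
drop 6:a onto {1:a}
ground layer = {0:a, 2:b, 3:c}
drop-orders for the pieces not yet dropped (sum over which currently-grounded one goes next):
  1 to go: {4} 1  {5} 1  {6} 1
  2 to go: {1,6} 1  {2,5} 1  {3,4} 1  {4,5} 2  {4,6} 2  {5,6} 2
  3 to go: {0,1,6} 1  {1,4,6} 3  {1,5,6} 3  {2,4,5} 3  {2,5,6} 3  {3,4,5} 3  {3,4,6} 3  {4,5,6} 6
  4 to go: {0,1,4,6} 4  {0,1,5,6} 4  {1,2,5,6} 6  {1,3,4,6} 6  {1,4,5,6} 12  {2,3,4,5} 6  {2,4,5,6} 12  {3,4,5,6} 12
  5 to go: {0,1,2,5,6} 10  {0,1,3,4,6} 10  {0,1,4,5,6} 20  {1,2,4,5,6} 30  {1,3,4,5,6} 30  {2,3,4,5,6} 30
  if 0:a drops first: 90 orders
  if 2:b drops first: 60 orders
  if 3:c drops first: 60 orders
heap linearizations: 210

210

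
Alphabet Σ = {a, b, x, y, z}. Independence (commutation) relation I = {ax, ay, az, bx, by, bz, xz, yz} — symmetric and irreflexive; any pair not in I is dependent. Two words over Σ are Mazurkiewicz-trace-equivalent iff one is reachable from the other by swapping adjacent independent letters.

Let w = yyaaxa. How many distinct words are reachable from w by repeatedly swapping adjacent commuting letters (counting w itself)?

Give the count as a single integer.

20

#0=y has no predecessor
#1=y depends on [0:y]
#2=a has no predecessor
#3=a depends on [2:a]
#4=x depends on [1:y]
#5=a depends on [3:a]
sources: [0:y, 2:a]
N(rest) = Σ N(rest − s) over sources s of rest; N(one piece) = 1:
  size 1 → [4]=1  [5]=1
  size 2 → [1,4]=1  [3,5]=1  [4,5]=2
  size 3 → [0,1,4]=1  [1,4,5]=3  [2,3,5]=1  [3,4,5]=3
  size 4 → [0,1,4,5]=4  [1,3,4,5]=6  [2,3,4,5]=4
  first=0(y) contributes 10
  first=2(a) contributes 10
|[w]| = 20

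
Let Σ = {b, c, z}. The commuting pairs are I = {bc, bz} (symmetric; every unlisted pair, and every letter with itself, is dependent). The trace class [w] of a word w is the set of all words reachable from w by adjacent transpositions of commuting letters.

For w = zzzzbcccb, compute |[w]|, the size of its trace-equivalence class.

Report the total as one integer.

#0=z has no predecessor
#1=z depends on [0:z]
#2=z depends on [1:z]
#3=z depends on [2:z]
#4=b has no predecessor
#5=c depends on [3:z]
#6=c depends on [5:c]
#7=c depends on [6:c]
#8=b depends on [4:b]
sources: [0:z, 4:b]
N(rest) = Σ N(rest − s) over sources s of rest; N(one piece) = 1:
  size 1 → [7]=1  [8]=1
  size 2 → [4,8]=1  [6,7]=1  [7,8]=2
  size 3 → [4,7,8]=3  [5,6,7]=1  [6,7,8]=3
  size 4 → [3,5,6,7]=1  [4,6,7,8]=6  [5,6,7,8]=4
  size 5 → [2,3,5,6,7]=1  [3,5,6,7,8]=5  [4,5,6,7,8]=10
  size 6 → [1,2,3,5,6,7]=1  [2,3,5,6,7,8]=6  [3,4,5,6,7,8]=15
  size 7 → [0,1,2,3,5,6,7]=1  [1,2,3,5,6,7,8]=7  [2,3,4,5,6,7,8]=21
  first=0(z) contributes 28
  first=4(b) contributes 8
|[w]| = 36

36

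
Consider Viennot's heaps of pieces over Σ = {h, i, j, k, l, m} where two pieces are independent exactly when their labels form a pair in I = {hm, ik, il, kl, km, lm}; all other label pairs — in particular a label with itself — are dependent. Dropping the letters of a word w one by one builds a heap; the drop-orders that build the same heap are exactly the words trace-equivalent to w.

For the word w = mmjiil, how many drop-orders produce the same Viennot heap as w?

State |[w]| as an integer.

3

drop 0:m onto floor
drop 1:m onto {0:m}
drop 2:j onto {1:m}
drop 3:i onto {2:j}
drop 4:i onto {3:i}
drop 5:l onto {2:j}
ground layer = {0:m}
drop-orders for the pieces not yet dropped (sum over which currently-grounded one goes next):
  1 to go: {4} 1  {5} 1
  2 to go: {3,4} 1  {4,5} 2
  3 to go: {3,4,5} 3
  4 to go: {2,3,4,5} 3
  if 0:m drops first: 3 orders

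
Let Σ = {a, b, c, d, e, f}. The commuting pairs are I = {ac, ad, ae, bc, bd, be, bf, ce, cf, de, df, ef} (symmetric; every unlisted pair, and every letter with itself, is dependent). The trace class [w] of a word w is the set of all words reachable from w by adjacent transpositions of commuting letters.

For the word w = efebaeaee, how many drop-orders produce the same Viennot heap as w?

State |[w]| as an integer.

252

#0=e has no predecessor
#1=f has no predecessor
#2=e depends on [0:e]
#3=b has no predecessor
#4=a depends on [1:f, 3:b]
#5=e depends on [2:e]
#6=a depends on [4:a]
#7=e depends on [5:e]
#8=e depends on [7:e]
sources: [0:e, 1:f, 3:b]
N(rest) = Σ N(rest − s) over sources s of rest; N(one piece) = 1:
  size 1 → [6]=1  [8]=1
  size 2 → [4,6]=1  [6,8]=2  [7,8]=1
  size 3 → [1,4,6]=1  [3,4,6]=1  [4,6,8]=3  [5,7,8]=1  [6,7,8]=3
  size 4 → [1,3,4,6]=2  [1,4,6,8]=4  [2,5,7,8]=1  [3,4,6,8]=4  [4,6,7,8]=6  [5,6,7,8]=4
  size 5 → [0,2,5,7,8]=1  [1,3,4,6,8]=10  [1,4,6,7,8]=10  [2,5,6,7,8]=5  [3,4,6,7,8]=10  [4,5,6,7,8]=10
  size 6 → [0,2,5,6,7,8]=6  [1,3,4,6,7,8]=30  [1,4,5,6,7,8]=20  [2,4,5,6,7,8]=15  [3,4,5,6,7,8]=20
  size 7 → [0,2,4,5,6,7,8]=21  [1,2,4,5,6,7,8]=35  [1,3,4,5,6,7,8]=70  [2,3,4,5,6,7,8]=35
  first=0(e) contributes 140
  first=1(f) contributes 56
  first=3(b) contributes 56
|[w]| = 252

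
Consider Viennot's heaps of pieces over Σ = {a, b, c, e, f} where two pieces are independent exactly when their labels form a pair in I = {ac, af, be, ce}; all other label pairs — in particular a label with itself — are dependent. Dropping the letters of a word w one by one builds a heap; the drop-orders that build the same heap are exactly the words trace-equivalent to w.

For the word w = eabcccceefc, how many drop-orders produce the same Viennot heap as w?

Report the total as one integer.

21

#0=e has no predecessor
#1=a depends on [0:e]
#2=b depends on [1:a]
#3=c depends on [2:b]
#4=c depends on [3:c]
#5=c depends on [4:c]
#6=c depends on [5:c]
#7=e depends on [1:a]
#8=e depends on [7:e]
#9=f depends on [6:c, 8:e]
#10=c depends on [9:f]
sources: [0:e]
N(rest) = Σ N(rest − s) over sources s of rest; N(one piece) = 1:
  size 1 → [10]=1
  size 2 → [9,10]=1
  size 3 → [6,9,10]=1  [8,9,10]=1
  size 4 → [5,6,9,10]=1  [6,8,9,10]=2  [7,8,9,10]=1
  size 5 → [4,5,6,9,10]=1  [5,6,8,9,10]=3  [6,7,8,9,10]=3
  size 6 → [3,4,5,6,9,10]=1  [4,5,6,8,9,10]=4  [5,6,7,8,9,10]=6
  size 7 → [2,3,4,5,6,9,10]=1  [3,4,5,6,8,9,10]=5  [4,5,6,7,8,9,10]=10
  size 8 → [2,3,4,5,6,8,9,10]=6  [3,4,5,6,7,8,9,10]=15
  size 9 → [2,3,4,5,6,7,8,9,10]=21
  first=0(e) contributes 21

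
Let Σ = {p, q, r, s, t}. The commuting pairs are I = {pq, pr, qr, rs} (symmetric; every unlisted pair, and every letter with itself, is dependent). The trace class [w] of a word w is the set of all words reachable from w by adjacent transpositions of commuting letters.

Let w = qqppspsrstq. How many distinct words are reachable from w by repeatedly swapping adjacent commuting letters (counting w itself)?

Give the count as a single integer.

54

piece 0:q — minimal
piece 1:q rests on {0:q}
piece 2:p — minimal
piece 3:p rests on {2:p}
piece 4:s rests on {1:q, 3:p}
piece 5:p rests on {4:s}
piece 6:s rests on {5:p}
piece 7:r — minimal
piece 8:s rests on {6:s}
piece 9:t rests on {7:r, 8:s}
piece 10:q rests on {9:t}
minimal pieces: {0:q, 2:p, 7:r}
ways to finish when only these pieces remain (= sum over removing one remaining piece with nothing left below it):
  1 left: {10}→1
  2 left: {9,10}→1
  3 left: {7,9,10}→1  {8,9,10}→1
  4 left: {6,8,9,10}→1  {7,8,9,10}→2
  5 left: {5,6,8,9,10}→1  {6,7,8,9,10}→3
  6 left: {4,5,6,8,9,10}→1  {5,6,7,8,9,10}→4
  7 left: {1,4,5,6,8,9,10}→1  {3,4,5,6,8,9,10}→1  {4,5,6,7,8,9,10}→5
  8 left: {0,1,4,5,6,8,9,10}→1  {1,3,4,5,6,8,9,10}→2  {1,4,5,6,7,8,9,10}→6  {2,3,4,5,6,8,9,10}→1  {3,4,5,6,7,8,9,10}→6
  9 left: {0,1,3,4,5,6,8,9,10}→3  {0,1,4,5,6,7,8,9,10}→7  {1,2,3,4,5,6,8,9,10}→3  {1,3,4,5,6,7,8,9,10}→14  {2,3,4,5,6,7,8,9,10}→7
  placing 0:q first → 24 extensions
  placing 2:p first → 24 extensions
  placing 7:r first → 6 extensions
total linear extensions = 54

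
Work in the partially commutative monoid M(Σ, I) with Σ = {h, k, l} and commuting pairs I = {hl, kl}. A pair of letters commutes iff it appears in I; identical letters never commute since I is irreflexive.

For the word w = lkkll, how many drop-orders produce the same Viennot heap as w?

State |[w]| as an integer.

piece 0:l — minimal
piece 1:k — minimal
piece 2:k rests on {1:k}
piece 3:l rests on {0:l}
piece 4:l rests on {3:l}
minimal pieces: {0:l, 1:k}
ways to finish when only these pieces remain (= sum over removing one remaining piece with nothing left below it):
  1 left: {2}→1  {4}→1
  2 left: {1,2}→1  {2,4}→2  {3,4}→1
  3 left: {0,3,4}→1  {1,2,4}→3  {2,3,4}→3
  placing 0:l first → 6 extensions
  placing 1:k first → 4 extensions
total linear extensions = 10

10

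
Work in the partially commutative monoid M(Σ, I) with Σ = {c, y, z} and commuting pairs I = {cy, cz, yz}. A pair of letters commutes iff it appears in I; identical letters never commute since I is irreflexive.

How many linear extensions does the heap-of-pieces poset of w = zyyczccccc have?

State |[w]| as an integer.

drop 0:z onto floor
drop 1:y onto floor
drop 2:y onto {1:y}
drop 3:c onto floor
drop 4:z onto {0:z}
drop 5:c onto {3:c}
drop 6:c onto {5:c}
drop 7:c onto {6:c}
drop 8:c onto {7:c}
drop 9:c onto {8:c}
ground layer = {0:z, 1:y, 3:c}
drop-orders for the pieces not yet dropped (sum over which currently-grounded one goes next):
  1 to go: {2} 1  {4} 1  {9} 1
  2 to go: {0,4} 1  {1,2} 1  {2,4} 2  {2,9} 2  {4,9} 2  {8,9} 1
  3 to go: {0,2,4} 3  {0,4,9} 3  {1,2,4} 3  {1,2,9} 3  {2,4,9} 6  {2,8,9} 3  {4,8,9} 3  {7,8,9} 1
  4 to go: {0,1,2,4} 6  {0,2,4,9} 12  {0,4,8,9} 6  {1,2,4,9} 12  {1,2,8,9} 6  {2,4,8,9} 12  {2,7,8,9} 4  {4,7,8,9} 4  {6,7,8,9} 1
  5 to go: {0,1,2,4,9} 30  {0,2,4,8,9} 30  {0,4,7,8,9} 10  {1,2,4,8,9} 30  {1,2,7,8,9} 10  {2,4,7,8,9} 20  {2,6,7,8,9} 5  {4,6,7,8,9} 5  {5,6,7,8,9} 1
  6 to go: {0,1,2,4,8,9} 90  {0,2,4,7,8,9} 60  {0,4,6,7,8,9} 15  {1,2,4,7,8,9} 60  {1,2,6,7,8,9} 15  {2,4,6,7,8,9} 30  {2,5,6,7,8,9} 6  {3,5,6,7,8,9} 1  {4,5,6,7,8,9} 6
  7 to go: {0,1,2,4,7,8,9} 210  {0,2,4,6,7,8,9} 105  {0,4,5,6,7,8,9} 21  {1,2,4,6,7,8,9} 105  {1,2,5,6,7,8,9} 21  {2,3,5,6,7,8,9} 7  {2,4,5,6,7,8,9} 42  {3,4,5,6,7,8,9} 7
  8 to go: {0,1,2,4,6,7,8,9} 420  {0,2,4,5,6,7,8,9} 168  {0,3,4,5,6,7,8,9} 28  {1,2,3,5,6,7,8,9} 28  {1,2,4,5,6,7,8,9} 168  {2,3,4,5,6,7,8,9} 56
  if 0:z drops first: 252 orders
  if 1:y drops first: 252 orders
  if 3:c drops first: 756 orders
heap linearizations: 1260

1260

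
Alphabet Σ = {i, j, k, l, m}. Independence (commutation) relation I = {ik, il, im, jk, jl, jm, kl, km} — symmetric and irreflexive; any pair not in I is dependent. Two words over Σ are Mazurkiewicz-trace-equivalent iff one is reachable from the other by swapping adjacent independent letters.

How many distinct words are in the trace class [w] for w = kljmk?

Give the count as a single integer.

0(k) covers ∅
1(l) covers ∅
2(j) covers ∅
3(m) covers 1:l
4(k) covers 0:k
floor of heap: 0:k, 1:l, 2:j
completions by unplaced set U, small U first (add the entries for U minus each lowest piece of U):
  |U|=1: {2}:1  {3}:1  {4}:1
  |U|=2: {0,4}:1  {1,3}:1  {2,3}:2  {2,4}:2  {3,4}:2
  |U|=3: {0,2,4}:3  {0,3,4}:3  {1,2,3}:3  {1,3,4}:3  {2,3,4}:6
  start at 0(k): 12
  start at 1(l): 12
  start at 2(j): 6
sum over floor = 30

30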